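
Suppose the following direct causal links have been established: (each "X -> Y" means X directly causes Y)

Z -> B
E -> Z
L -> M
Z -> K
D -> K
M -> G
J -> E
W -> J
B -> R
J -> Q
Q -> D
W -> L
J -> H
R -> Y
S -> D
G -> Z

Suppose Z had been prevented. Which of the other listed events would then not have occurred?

B, R, Y

Downstream of Z: B, R, Y, K.
Of those, still caused via another path: K.
The remainder have no surviving cause.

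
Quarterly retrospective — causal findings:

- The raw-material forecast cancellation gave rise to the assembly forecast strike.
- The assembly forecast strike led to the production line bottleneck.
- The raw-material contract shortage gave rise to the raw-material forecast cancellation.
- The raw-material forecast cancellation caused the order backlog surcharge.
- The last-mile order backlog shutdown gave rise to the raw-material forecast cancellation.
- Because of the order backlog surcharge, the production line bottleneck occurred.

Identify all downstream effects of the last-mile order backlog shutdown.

Direct effects: the raw-material forecast cancellation.
2 steps out: the order backlog surcharge, the assembly forecast strike.
3 steps out: the production line bottleneck.
Not reachable from it: the raw-material contract shortage.

the assembly forecast strike, the order backlog surcharge, the production line bottleneck, the raw-material forecast cancellation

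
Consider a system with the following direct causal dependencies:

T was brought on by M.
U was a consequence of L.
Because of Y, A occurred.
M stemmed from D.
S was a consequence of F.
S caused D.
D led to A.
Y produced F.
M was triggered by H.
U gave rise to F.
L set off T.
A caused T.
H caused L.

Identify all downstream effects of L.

Direct effects: U, T.
2 steps out: F.
3 steps out: S.
4 steps out: D.
5 steps out: M, A.
Not reachable from it: H, Y.

A, D, F, M, S, T, U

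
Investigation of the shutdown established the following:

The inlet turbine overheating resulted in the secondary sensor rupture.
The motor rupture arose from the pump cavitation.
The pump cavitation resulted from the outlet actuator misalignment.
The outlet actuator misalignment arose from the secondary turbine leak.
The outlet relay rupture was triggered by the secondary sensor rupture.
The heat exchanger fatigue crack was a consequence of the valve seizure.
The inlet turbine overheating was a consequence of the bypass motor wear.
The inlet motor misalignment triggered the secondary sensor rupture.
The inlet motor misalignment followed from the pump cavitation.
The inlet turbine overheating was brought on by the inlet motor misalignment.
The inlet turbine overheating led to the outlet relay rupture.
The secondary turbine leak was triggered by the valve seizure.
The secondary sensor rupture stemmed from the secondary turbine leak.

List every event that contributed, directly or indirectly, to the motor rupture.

Immediate cause of the motor rupture: the pump cavitation.
Further upstream: the valve seizure, the secondary turbine leak, the outlet actuator misalignment.

the outlet actuator misalignment, the pump cavitation, the secondary turbine leak, the valve seizure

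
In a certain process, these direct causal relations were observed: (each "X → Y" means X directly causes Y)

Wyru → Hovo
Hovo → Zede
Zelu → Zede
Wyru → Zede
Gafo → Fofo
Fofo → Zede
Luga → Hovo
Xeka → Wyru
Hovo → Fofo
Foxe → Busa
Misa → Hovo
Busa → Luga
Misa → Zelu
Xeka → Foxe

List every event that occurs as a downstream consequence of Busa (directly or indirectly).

Fofo, Hovo, Luga, Zede

Direct effects: Luga.
2 steps out: Hovo.
3 steps out: Fofo, Zede.
Not reachable from it: Xeka, Foxe, Wyru, Misa, Zelu, Gafo.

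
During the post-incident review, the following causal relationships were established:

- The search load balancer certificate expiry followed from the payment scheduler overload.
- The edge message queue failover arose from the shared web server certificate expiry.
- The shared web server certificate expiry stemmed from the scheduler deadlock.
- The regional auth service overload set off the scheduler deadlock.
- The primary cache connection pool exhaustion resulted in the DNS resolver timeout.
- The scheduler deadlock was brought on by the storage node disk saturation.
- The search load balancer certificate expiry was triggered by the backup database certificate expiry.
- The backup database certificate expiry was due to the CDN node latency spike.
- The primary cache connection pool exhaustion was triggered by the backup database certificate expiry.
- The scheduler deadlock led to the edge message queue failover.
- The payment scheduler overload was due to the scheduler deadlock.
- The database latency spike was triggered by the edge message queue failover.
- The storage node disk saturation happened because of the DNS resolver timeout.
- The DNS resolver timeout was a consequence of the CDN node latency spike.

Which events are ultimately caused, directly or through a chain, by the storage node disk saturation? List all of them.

the database latency spike, the edge message queue failover, the payment scheduler overload, the scheduler deadlock, the search load balancer certificate expiry, the shared web server certificate expiry

Direct effects: the scheduler deadlock.
2 steps out: the shared web server certificate expiry, the payment scheduler overload, the edge message queue failover.
3 steps out: the database latency spike, the search load balancer certificate expiry.
Not reachable from it: the CDN node latency spike, the backup database certificate expiry, the primary cache connection pool exhaustion, the DNS resolver timeout, the regional auth service overload.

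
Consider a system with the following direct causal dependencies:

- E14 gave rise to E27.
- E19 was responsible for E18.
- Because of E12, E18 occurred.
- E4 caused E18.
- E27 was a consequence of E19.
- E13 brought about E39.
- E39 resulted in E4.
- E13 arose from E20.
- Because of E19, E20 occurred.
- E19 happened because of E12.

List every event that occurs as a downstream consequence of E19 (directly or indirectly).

Direct effects: E27, E20, E18.
2 steps out: E13.
3 steps out: E39.
4 steps out: E4.
Not reachable from it: E14, E12.

E13, E18, E20, E27, E39, E4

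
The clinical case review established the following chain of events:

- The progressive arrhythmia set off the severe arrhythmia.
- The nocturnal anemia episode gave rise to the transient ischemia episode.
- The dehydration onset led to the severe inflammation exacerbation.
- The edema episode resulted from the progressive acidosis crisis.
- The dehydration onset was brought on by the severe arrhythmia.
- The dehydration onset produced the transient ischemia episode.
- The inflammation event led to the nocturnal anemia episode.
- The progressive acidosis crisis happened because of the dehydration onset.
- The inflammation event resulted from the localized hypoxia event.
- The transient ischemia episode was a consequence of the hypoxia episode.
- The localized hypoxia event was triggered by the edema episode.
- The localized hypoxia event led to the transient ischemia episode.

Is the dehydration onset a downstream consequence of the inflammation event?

The inflammation event leads to the nocturnal anemia episode, the transient ischemia episode; the dehydration onset is not among them.

No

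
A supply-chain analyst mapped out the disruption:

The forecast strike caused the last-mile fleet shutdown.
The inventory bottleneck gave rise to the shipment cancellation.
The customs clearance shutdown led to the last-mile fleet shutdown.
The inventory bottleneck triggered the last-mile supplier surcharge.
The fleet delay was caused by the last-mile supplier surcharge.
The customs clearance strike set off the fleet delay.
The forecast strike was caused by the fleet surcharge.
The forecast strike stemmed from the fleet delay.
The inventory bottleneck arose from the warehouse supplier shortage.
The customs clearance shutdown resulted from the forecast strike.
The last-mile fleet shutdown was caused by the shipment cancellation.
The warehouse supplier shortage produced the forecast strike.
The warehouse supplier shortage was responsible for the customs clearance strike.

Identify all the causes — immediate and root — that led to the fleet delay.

the customs clearance strike, the inventory bottleneck, the last-mile supplier surcharge, the warehouse supplier shortage

Immediate causes of the fleet delay: the customs clearance strike, the last-mile supplier surcharge.
Further upstream: the warehouse supplier shortage, the inventory bottleneck.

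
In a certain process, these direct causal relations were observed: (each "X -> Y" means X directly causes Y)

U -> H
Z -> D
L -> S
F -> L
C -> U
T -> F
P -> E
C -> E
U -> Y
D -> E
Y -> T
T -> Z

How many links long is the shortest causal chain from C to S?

Shortest chain: C → U → Y → T → F → L → S.

6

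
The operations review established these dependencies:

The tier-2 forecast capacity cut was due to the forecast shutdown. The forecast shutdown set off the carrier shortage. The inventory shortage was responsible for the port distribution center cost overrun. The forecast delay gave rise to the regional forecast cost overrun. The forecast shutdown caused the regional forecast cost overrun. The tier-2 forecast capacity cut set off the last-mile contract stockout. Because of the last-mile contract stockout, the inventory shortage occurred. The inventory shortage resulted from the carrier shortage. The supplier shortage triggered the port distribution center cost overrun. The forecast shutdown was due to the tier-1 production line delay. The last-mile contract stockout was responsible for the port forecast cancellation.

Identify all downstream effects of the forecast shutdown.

Direct effects: the tier-2 forecast capacity cut, the carrier shortage, the regional forecast cost overrun.
2 steps out: the last-mile contract stockout, the inventory shortage.
3 steps out: the port forecast cancellation, the port distribution center cost overrun.
Not reachable from it: the tier-1 production line delay, the forecast delay, the supplier shortage.

the carrier shortage, the inventory shortage, the last-mile contract stockout, the port distribution center cost overrun, the port forecast cancellation, the regional forecast cost overrun, the tier-2 forecast capacity cut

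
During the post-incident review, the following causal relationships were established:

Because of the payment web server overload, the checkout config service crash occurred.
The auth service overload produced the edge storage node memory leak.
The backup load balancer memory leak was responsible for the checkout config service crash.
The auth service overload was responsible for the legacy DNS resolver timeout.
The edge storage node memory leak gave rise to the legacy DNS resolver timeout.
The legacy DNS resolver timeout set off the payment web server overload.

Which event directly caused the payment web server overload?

the legacy DNS resolver timeout

Upstream contributors include the auth service overload, the edge storage node memory leak, but only the legacy DNS resolver timeout feeds directly into the payment web server overload.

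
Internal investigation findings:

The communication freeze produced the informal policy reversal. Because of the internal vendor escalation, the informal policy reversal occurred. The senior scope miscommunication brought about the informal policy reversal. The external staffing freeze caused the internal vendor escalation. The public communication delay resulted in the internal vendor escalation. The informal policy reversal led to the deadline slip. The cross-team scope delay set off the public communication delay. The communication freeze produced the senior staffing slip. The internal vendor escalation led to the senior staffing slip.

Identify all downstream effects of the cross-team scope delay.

the deadline slip, the informal policy reversal, the internal vendor escalation, the public communication delay, the senior staffing slip

Direct effects: the public communication delay.
2 steps out: the internal vendor escalation.
3 steps out: the informal policy reversal, the senior staffing slip.
4 steps out: the deadline slip.
Not reachable from it: the senior scope miscommunication, the communication freeze, the external staffing freeze.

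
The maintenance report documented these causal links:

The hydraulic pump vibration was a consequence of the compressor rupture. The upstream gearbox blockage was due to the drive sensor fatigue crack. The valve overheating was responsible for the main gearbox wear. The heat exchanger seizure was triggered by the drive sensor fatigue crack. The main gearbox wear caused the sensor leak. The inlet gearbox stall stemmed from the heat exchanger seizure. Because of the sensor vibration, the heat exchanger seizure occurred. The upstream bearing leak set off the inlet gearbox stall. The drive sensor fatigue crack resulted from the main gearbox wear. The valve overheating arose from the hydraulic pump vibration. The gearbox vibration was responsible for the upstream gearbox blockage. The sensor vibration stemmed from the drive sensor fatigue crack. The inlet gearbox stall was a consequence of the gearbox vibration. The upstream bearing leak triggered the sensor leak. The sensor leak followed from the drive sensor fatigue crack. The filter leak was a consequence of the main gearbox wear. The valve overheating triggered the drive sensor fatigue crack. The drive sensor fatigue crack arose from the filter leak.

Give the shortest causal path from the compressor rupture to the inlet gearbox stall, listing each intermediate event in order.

the compressor rupture → the hydraulic pump vibration
the hydraulic pump vibration → the valve overheating
the valve overheating → the drive sensor fatigue crack
the drive sensor fatigue crack → the heat exchanger seizure
the heat exchanger seizure → the inlet gearbox stall
Length: 5 steps.

the compressor rupture → the hydraulic pump vibration → the valve overheating → the drive sensor fatigue crack → the heat exchanger seizure → the inlet gearbox stall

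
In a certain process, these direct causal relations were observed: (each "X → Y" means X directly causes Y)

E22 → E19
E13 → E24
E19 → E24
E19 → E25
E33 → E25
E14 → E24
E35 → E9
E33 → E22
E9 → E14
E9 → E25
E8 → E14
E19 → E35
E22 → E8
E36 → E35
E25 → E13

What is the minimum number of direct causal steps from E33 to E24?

Shortest chain: E33 → E22 → E19 → E24.

3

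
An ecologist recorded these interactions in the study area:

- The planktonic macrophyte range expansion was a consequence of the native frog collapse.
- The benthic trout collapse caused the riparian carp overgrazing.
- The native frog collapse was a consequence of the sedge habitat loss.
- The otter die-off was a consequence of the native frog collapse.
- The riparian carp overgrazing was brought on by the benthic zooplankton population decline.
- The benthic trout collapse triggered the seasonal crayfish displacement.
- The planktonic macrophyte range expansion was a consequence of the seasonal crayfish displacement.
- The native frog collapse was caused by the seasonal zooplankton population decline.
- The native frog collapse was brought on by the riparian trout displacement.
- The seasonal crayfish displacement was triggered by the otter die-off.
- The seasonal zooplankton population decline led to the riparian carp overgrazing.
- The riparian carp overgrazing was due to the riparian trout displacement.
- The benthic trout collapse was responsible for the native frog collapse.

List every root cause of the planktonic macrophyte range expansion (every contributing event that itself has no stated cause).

Tracing upstream from the planktonic macrophyte range expansion: the planktonic macrophyte range expansion ← the native frog collapse ← the seasonal zooplankton population decline.
A separate upstream branch: the planktonic macrophyte range expansion ← the native frog collapse ← the sedge habitat loss.
A separate upstream branch: the planktonic macrophyte range expansion ← the native frog collapse ← the riparian trout displacement.
A separate upstream branch: the planktonic macrophyte range expansion ← the native frog collapse ← the benthic trout collapse.
Each of those chain origins has no stated cause.

the benthic trout collapse, the riparian trout displacement, the seasonal zooplankton population decline, the sedge habitat loss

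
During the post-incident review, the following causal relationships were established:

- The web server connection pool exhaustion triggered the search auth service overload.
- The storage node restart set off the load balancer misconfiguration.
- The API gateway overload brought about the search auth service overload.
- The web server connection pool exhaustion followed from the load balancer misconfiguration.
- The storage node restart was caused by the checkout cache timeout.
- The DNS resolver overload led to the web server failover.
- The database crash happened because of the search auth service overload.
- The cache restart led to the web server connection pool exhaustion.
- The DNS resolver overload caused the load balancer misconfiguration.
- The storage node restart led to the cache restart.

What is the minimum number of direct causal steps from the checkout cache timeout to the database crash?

Shortest chain: the checkout cache timeout → the storage node restart → the load balancer misconfiguration → the web server connection pool exhaustion → the search auth service overload → the database crash.

5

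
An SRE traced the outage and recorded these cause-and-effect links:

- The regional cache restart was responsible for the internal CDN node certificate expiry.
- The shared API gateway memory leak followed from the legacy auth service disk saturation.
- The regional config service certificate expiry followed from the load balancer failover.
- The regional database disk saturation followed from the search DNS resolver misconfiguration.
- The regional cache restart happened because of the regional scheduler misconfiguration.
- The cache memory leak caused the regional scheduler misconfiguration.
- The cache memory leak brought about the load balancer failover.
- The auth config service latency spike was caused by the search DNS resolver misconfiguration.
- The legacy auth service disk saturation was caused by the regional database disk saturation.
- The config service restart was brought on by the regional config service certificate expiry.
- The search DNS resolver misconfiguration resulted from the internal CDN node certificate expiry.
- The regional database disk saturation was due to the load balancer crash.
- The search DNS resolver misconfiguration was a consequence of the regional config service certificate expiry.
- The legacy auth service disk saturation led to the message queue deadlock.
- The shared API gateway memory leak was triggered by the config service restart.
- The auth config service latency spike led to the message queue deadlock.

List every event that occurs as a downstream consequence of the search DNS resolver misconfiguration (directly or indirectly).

Direct effects: the regional database disk saturation, the auth config service latency spike.
2 steps out: the legacy auth service disk saturation, the message queue deadlock.
3 steps out: the shared API gateway memory leak.
Not reachable from it: the cache memory leak, the regional scheduler misconfiguration, the load balancer failover, the regional cache restart, the regional config service certificate expiry, the load balancer crash, the internal CDN node certificate expiry, the config service restart.

the auth config service latency spike, the legacy auth service disk saturation, the message queue deadlock, the regional database disk saturation, the shared API gateway memory leak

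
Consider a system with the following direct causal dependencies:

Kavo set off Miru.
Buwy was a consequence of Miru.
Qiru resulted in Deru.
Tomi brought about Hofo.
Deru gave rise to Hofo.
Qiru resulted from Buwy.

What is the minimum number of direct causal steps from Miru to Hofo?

4

Shortest chain: Miru → Buwy → Qiru → Deru → Hofo.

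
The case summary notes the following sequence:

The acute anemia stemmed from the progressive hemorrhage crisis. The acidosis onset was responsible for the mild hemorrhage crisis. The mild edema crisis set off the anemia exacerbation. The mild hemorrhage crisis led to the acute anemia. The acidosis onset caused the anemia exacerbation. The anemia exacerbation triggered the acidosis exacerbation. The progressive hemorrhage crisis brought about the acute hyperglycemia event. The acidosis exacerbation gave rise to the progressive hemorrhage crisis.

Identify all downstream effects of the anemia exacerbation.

the acidosis exacerbation, the acute anemia, the acute hyperglycemia event, the progressive hemorrhage crisis

Direct effects: the acidosis exacerbation.
2 steps out: the progressive hemorrhage crisis.
3 steps out: the acute hyperglycemia event, the acute anemia.
Not reachable from it: the acidosis onset, the mild hemorrhage crisis, the mild edema crisis.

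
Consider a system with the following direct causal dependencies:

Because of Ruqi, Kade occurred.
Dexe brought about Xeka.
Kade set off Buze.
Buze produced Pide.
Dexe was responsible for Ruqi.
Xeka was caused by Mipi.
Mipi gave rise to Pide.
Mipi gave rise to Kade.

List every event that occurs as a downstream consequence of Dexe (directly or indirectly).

Direct effects: Ruqi, Xeka.
2 steps out: Kade.
3 steps out: Buze.
4 steps out: Pide.
Not reachable from it: Mipi.

Buze, Kade, Pide, Ruqi, Xeka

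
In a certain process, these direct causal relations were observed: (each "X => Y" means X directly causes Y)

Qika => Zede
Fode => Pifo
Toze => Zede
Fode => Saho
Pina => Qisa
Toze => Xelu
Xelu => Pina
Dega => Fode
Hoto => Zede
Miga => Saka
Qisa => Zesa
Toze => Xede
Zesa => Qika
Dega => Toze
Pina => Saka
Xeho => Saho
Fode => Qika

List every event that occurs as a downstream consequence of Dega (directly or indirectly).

Fode, Pifo, Pina, Qika, Qisa, Saho, Saka, Toze, Xede, Xelu, Zede, Zesa

Direct effects: Toze, Fode.
2 steps out: Xelu, Pifo, Xede, Saho, Qika, Zede.
3 steps out: Pina.
4 steps out: Qisa, Saka.
5 steps out: Zesa.
Not reachable from it: Miga, Hoto, Xeho.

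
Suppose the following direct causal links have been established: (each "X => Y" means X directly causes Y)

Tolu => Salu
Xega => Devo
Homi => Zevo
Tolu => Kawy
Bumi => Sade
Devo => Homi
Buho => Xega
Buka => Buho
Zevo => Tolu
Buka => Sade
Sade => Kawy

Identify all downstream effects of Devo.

Direct effects: Homi.
2 steps out: Zevo.
3 steps out: Tolu.
4 steps out: Salu, Kawy.
Not reachable from it: Buka, Buho, Xega, Sade, Bumi.

Homi, Kawy, Salu, Tolu, Zevo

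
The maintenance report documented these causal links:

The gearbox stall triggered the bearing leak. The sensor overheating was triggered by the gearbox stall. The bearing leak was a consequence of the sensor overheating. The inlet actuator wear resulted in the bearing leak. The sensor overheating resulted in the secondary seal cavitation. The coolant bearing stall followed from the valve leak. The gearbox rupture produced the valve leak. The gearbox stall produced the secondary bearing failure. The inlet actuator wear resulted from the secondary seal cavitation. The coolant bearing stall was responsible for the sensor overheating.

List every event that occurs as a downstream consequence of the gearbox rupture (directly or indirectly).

Direct effects: the valve leak.
2 steps out: the coolant bearing stall.
3 steps out: the sensor overheating.
4 steps out: the secondary seal cavitation, the bearing leak.
5 steps out: the inlet actuator wear.
Not reachable from it: the gearbox stall, the secondary bearing failure.

the bearing leak, the coolant bearing stall, the inlet actuator wear, the secondary seal cavitation, the sensor overheating, the valve leak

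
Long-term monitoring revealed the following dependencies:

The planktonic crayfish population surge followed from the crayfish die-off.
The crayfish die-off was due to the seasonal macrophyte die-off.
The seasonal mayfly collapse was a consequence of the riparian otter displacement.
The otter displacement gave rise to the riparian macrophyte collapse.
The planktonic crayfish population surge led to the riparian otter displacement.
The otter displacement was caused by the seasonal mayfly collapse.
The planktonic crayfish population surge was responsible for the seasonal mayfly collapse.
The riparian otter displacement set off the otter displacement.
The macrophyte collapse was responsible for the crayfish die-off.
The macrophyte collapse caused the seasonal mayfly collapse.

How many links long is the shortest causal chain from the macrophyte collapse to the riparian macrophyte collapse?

Shortest chain: the macrophyte collapse → the seasonal mayfly collapse → the otter displacement → the riparian macrophyte collapse.

3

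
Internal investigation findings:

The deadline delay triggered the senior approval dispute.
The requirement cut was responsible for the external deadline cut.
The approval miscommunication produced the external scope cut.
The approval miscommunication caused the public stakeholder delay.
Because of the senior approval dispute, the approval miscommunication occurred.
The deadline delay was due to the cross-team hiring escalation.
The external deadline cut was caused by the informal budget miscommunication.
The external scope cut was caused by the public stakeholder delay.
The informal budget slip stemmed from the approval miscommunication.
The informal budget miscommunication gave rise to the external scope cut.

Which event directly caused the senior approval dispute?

the deadline delay

Upstream contributors include the cross-team hiring escalation, but only the deadline delay feeds directly into the senior approval dispute.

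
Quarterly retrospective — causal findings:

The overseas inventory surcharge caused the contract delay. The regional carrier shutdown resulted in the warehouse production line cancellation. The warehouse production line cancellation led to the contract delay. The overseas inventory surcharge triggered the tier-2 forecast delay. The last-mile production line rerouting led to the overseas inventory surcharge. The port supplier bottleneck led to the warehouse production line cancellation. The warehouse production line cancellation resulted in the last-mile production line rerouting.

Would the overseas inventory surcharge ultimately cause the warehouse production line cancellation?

No

The overseas inventory surcharge leads to the contract delay, the tier-2 forecast delay; the warehouse production line cancellation is not among them.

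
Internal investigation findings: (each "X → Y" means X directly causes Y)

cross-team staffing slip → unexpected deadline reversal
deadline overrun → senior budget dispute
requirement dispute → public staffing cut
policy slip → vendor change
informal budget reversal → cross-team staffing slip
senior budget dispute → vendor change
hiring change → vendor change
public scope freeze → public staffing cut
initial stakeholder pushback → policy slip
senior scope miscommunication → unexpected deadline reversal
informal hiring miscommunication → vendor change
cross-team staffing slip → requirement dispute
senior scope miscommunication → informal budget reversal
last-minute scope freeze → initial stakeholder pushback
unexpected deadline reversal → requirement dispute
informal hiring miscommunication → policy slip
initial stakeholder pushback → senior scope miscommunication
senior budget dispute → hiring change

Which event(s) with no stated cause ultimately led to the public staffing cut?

Tracing upstream from the public staffing cut: the public staffing cut ← the public scope freeze.
A separate upstream branch: the public staffing cut ← the requirement dispute ← the unexpected deadline reversal ← the senior scope miscommunication ← the initial stakeholder pushback ← the last-minute scope freeze.
Each of those chain origins has no stated cause.

the last-minute scope freeze, the public scope freeze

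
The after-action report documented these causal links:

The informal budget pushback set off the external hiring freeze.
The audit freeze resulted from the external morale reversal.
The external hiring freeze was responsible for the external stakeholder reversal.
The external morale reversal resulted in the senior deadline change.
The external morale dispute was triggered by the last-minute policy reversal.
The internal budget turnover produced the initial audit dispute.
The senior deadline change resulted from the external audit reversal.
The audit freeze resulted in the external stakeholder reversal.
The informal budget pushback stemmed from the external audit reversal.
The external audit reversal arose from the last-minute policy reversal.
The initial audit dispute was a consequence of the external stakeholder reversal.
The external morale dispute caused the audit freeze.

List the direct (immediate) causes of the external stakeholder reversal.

the audit freeze, the external hiring freeze

Upstream contributors include the last-minute policy reversal, the external morale reversal, the external audit reversal, the external morale dispute, the informal budget pushback, but only the audit freeze, the external hiring freeze feed directly into the external stakeholder reversal.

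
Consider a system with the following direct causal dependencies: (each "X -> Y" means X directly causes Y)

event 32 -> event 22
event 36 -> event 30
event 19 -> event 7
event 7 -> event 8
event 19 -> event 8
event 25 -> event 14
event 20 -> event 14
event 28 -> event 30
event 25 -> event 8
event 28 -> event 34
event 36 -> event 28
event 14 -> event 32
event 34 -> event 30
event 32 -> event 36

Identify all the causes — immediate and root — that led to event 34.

event 14, event 20, event 25, event 28, event 32, event 36

Immediate cause of event 34: event 28.
Further upstream: event 20, event 25, event 14, event 32, event 36.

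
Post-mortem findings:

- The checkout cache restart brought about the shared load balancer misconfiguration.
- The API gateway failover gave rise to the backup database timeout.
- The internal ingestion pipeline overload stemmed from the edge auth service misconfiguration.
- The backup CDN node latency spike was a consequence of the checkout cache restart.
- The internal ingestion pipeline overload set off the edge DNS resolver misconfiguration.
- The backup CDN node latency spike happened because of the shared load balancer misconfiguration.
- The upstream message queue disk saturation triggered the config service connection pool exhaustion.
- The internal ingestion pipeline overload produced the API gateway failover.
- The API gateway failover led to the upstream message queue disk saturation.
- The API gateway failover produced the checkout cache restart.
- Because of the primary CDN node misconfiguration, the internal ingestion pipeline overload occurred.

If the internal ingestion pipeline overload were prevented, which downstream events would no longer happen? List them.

Downstream of the internal ingestion pipeline overload: the API gateway failover, the upstream message queue disk saturation, the edge DNS resolver misconfiguration, the config service connection pool exhaustion, the backup database timeout, the checkout cache restart, the shared load balancer misconfiguration, the backup CDN node latency spike.

the API gateway failover, the backup CDN node latency spike, the backup database timeout, the checkout cache restart, the config service connection pool exhaustion, the edge DNS resolver misconfiguration, the shared load balancer misconfiguration, the upstream message queue disk saturation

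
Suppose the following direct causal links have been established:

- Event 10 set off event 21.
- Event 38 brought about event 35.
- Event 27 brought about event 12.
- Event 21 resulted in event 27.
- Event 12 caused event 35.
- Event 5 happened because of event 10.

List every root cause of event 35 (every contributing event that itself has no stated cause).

Tracing upstream from event 35: event 35 ← event 12 ← event 27 ← event 21 ← event 10.
A separate upstream branch: event 35 ← event 38.
Each of those chain origins has no stated cause.

event 10, event 38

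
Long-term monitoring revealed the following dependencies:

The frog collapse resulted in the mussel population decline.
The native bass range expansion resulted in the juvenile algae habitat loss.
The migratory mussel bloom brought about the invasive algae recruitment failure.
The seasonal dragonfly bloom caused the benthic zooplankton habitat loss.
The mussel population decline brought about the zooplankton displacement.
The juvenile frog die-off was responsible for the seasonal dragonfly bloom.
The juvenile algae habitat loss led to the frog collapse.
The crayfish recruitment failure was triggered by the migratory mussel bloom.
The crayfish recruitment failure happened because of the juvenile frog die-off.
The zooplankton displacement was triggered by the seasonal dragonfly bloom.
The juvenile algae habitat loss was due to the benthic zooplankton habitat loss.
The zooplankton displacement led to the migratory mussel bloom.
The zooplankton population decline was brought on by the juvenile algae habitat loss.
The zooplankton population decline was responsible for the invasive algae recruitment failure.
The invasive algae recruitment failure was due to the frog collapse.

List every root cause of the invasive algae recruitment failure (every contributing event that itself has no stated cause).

the juvenile frog die-off, the native bass range expansion

Tracing upstream from the invasive algae recruitment failure: the invasive algae recruitment failure ← the migratory mussel bloom ← the zooplankton displacement ← the seasonal dragonfly bloom ← the juvenile frog die-off.
A separate upstream branch: the invasive algae recruitment failure ← the frog collapse ← the juvenile algae habitat loss ← the native bass range expansion.
Each of those chain origins has no stated cause.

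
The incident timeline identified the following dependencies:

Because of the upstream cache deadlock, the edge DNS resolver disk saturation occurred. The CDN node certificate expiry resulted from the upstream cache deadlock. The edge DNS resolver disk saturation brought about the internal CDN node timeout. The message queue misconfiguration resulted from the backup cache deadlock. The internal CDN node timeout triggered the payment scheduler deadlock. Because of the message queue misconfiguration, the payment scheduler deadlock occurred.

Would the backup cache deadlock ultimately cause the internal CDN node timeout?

No

The backup cache deadlock leads to the message queue misconfiguration, the payment scheduler deadlock; the internal CDN node timeout is not among them.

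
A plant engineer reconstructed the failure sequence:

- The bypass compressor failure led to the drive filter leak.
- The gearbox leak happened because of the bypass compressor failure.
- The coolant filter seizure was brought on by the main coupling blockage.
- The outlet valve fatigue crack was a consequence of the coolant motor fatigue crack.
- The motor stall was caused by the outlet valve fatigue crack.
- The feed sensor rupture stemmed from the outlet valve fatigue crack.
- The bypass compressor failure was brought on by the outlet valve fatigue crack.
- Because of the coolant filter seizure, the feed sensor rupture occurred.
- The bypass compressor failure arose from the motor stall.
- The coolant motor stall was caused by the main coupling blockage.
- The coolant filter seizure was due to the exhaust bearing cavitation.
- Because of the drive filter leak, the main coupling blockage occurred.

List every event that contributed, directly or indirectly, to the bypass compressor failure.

the coolant motor fatigue crack, the motor stall, the outlet valve fatigue crack

Immediate causes of the bypass compressor failure: the outlet valve fatigue crack, the motor stall.
Further upstream: the coolant motor fatigue crack.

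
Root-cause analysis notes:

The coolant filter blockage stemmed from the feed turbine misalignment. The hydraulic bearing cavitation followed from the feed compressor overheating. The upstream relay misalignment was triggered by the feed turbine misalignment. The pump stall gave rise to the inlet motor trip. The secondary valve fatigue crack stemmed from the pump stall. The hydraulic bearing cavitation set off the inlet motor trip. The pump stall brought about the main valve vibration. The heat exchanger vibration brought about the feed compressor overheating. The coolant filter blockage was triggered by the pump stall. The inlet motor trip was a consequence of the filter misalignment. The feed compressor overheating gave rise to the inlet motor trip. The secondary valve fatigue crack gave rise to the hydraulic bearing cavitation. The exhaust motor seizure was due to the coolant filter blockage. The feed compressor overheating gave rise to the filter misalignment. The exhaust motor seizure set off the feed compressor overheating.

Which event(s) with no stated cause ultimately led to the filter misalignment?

Tracing upstream from the filter misalignment: the filter misalignment ← the feed compressor overheating ← the exhaust motor seizure ← the coolant filter blockage ← the feed turbine misalignment.
A separate upstream branch: the filter misalignment ← the feed compressor overheating ← the exhaust motor seizure ← the coolant filter blockage ← the pump stall.
A separate upstream branch: the filter misalignment ← the feed compressor overheating ← the heat exchanger vibration.
Each of those chain origins has no stated cause.

the feed turbine misalignment, the heat exchanger vibration, the pump stall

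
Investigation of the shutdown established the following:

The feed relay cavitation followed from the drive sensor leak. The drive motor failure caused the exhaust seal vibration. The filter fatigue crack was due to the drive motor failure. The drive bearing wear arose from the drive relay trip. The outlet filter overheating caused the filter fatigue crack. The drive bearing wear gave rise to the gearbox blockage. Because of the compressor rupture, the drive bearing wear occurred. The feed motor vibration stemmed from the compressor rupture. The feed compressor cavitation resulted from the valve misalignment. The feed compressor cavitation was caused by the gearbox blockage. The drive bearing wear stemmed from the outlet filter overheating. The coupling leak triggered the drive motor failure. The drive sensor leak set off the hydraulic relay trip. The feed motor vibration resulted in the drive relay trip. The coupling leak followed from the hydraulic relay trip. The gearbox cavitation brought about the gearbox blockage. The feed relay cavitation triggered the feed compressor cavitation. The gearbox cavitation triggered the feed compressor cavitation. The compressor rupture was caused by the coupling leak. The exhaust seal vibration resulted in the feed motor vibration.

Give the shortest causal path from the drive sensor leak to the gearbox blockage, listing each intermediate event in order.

the drive sensor leak → the hydraulic relay trip → the coupling leak → the compressor rupture → the drive bearing wear → the gearbox blockage

the drive sensor leak → the hydraulic relay trip
the hydraulic relay trip → the coupling leak
the coupling leak → the compressor rupture
the compressor rupture → the drive bearing wear
the drive bearing wear → the gearbox blockage
Length: 5 steps.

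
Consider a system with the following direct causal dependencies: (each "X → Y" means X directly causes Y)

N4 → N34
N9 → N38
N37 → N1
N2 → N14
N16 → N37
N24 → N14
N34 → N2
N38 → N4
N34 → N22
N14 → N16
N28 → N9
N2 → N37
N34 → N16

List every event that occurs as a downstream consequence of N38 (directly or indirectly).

N1, N14, N16, N2, N22, N34, N37, N4

Direct effects: N4.
2 steps out: N34.
3 steps out: N22, N2, N16.
4 steps out: N14, N37.
5 steps out: N1.
Not reachable from it: N28, N24, N9.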